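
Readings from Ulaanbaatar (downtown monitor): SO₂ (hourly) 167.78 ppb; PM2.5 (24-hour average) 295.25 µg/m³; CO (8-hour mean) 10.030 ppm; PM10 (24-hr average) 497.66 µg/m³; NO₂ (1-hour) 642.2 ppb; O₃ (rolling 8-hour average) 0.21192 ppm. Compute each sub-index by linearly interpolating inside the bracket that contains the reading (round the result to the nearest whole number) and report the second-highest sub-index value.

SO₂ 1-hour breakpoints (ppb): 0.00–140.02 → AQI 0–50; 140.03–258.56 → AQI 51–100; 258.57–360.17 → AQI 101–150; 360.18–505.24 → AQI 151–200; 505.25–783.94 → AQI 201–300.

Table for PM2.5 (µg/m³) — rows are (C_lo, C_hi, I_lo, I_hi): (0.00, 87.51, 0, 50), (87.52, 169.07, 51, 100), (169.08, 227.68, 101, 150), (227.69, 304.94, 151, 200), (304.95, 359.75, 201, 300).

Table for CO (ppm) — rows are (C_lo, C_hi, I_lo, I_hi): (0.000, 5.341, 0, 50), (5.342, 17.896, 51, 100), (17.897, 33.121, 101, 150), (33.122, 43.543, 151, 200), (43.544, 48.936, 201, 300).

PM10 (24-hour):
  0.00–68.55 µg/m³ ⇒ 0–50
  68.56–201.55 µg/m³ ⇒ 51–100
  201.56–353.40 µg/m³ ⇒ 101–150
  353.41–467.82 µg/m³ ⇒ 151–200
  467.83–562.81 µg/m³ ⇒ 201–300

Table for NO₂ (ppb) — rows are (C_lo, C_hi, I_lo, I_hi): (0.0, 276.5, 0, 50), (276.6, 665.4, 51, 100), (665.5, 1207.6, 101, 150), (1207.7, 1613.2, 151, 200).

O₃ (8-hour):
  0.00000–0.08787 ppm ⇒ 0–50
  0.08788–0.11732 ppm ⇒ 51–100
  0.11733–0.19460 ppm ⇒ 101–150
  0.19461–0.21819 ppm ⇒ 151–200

SO₂: 167.78 ∈ [140.03, 258.56] ↔ index [51, 100].
51 + (167.78−140.03)·(100−51)/(258.56−140.03) = 51 + 27.75·49/118.53 ≈ 62.47, so AQI = 62.
PM2.5: 295.25 lies in 227.69–304.94, so I_lo=151, I_hi=200, C_lo=227.69, C_hi=304.94.
(200−151)/(304.94−227.69) × (295.25−227.69) + 151 = 49/77.25 × 67.56 + 151 ≈ 193.85 → 194.
CO: 10.030 ∈ [5.342, 17.896] ↔ index [51, 100].
51 + (10.030−5.342)·(100−51)/(17.896−5.342) = 51 + 4.688·49/12.554 ≈ 69.30, so AQI = 69.
PM10: 497.66 lies in 467.83–562.81, so I_lo=201, I_hi=300, C_lo=467.83, C_hi=562.81.
(300−201)/(562.81−467.83) × (497.66−467.83) + 201 = 99/94.98 × 29.83 + 201 ≈ 232.09 → 232.
NO₂: 642.2 ∈ [276.6, 665.4] ↔ index [51, 100].
51 + (642.2−276.6)·(100−51)/(665.4−276.6) = 51 + 365.6·49/388.8 ≈ 97.08, so AQI = 97.
O₃ 0.21192: bracket 0.19461–0.21819 → index 151–200; slope 49/0.02358, offset 0.01731.
AQI = 151 + 49/0.02358·0.01731 ≈ 186.97 ⇒ 187.
Sub-indices: SO₂→62, PM2.5→194, CO→69, PM10→232, NO₂→97, O₃→187. Ranked high→low: 232, 194, 187, 97, 69, 62. Second-highest sub-index = 194.

194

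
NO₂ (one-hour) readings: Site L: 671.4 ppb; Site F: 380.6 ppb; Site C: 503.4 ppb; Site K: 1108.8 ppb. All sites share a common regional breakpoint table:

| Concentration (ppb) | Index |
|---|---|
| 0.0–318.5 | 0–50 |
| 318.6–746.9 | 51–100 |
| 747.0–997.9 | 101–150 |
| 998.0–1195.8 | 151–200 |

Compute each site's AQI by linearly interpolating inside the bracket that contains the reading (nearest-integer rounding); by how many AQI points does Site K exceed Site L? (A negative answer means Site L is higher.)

87

Site L: 671.4 ∈ [318.6, 746.9] ↔ index [51, 100].
51 + (671.4−318.6)·(100−51)/(746.9−318.6) = 51 + 352.8·49/428.3 ≈ 91.36, so AQI = 91.
Site F: row 318.6–746.9 (AQI 51–100). (100−51)·(380.6−318.6)/(746.9−318.6) + 51 = 49·62.0/428.3 + 51 ≈ 58.09 → 58.
Site C: row 318.6–746.9 (AQI 51–100). (100−51)·(503.4−318.6)/(746.9−318.6) + 51 = 49·184.8/428.3 + 51 ≈ 72.14 → 72.
Site K: 1108.8 ∈ [998.0, 1195.8] ↔ index [151, 200].
151 + (1108.8−998.0)·(200−151)/(1195.8−998.0) = 151 + 110.8·49/197.8 ≈ 178.45, so AQI = 178.
AQIs: Site L=91, Site F=58, Site C=72, Site K=178. Site K (178) − Site L (91) = 87.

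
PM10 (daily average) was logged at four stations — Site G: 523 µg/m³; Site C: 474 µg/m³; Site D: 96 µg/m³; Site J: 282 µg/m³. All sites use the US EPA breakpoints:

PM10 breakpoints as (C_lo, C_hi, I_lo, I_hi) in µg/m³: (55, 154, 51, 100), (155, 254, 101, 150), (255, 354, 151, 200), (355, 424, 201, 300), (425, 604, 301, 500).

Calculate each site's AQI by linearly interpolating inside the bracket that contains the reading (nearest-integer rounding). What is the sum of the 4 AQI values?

Site G 523: bracket 425–604 → index 301–500; slope 199/179, offset 98.
AQI = 301 + 199/179·98 ≈ 409.95 ⇒ 410.
Site C: 474 lies in 425–604, so I_lo=301, I_hi=500, C_lo=425, C_hi=604.
(500−301)/(604−425) × (474−425) + 301 = 199/179 × 49 + 301 ≈ 355.47 → 355.
Site D 96: bracket 55–154 → index 51–100; slope 49/99, offset 41.
AQI = 51 + 49/99·41 ≈ 71.29 ⇒ 71.
Site J: row 255–354 (AQI 151–200). (200−151)·(282−255)/(354−255) + 151 = 49·27/99 + 151 ≈ 164.36 → 164.
AQIs: Site G=410, Site C=355, Site D=71, Site J=164. Sum = 410 + 355 + 71 + 164 = 1000.

1000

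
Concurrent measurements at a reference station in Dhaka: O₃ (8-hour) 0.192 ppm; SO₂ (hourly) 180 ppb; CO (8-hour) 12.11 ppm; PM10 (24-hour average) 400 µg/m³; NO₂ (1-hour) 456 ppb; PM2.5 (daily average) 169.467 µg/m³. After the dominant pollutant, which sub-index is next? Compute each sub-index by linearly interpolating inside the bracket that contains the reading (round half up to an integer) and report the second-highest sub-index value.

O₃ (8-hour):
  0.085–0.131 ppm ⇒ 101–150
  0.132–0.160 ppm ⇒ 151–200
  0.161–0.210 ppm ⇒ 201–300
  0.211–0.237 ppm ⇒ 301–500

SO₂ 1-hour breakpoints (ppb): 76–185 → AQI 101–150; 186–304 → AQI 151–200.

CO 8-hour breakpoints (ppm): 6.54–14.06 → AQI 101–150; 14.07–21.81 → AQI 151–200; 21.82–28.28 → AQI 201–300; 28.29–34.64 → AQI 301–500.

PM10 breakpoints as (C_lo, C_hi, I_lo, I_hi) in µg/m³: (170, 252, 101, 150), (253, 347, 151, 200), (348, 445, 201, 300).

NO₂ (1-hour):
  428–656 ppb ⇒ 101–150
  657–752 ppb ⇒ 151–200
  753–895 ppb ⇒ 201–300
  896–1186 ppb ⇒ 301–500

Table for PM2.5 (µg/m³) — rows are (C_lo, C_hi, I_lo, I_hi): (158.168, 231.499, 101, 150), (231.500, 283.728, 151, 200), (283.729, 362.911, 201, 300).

O₃: row 0.161–0.210 (AQI 201–300). (300−201)·(0.192−0.161)/(0.210−0.161) + 201 = 99·0.031/0.049 + 201 ≈ 263.63 → 264.
SO₂: row 76–185 (AQI 101–150). (150−101)·(180−76)/(185−76) + 101 = 49·104/109 + 101 ≈ 147.75 → 148.
CO: 12.11 ∈ [6.54, 14.06] ↔ index [101, 150].
101 + (12.11−6.54)·(150−101)/(14.06−6.54) = 101 + 5.57·49/7.52 ≈ 137.29, so AQI = 137.
PM10 400: bracket 348–445 → index 201–300; slope 99/97, offset 52.
AQI = 201 + 99/97·52 ≈ 254.07 ⇒ 254.
NO₂: 456 ∈ [428, 656] ↔ index [101, 150].
101 + (456−428)·(150−101)/(656−428) = 101 + 28·49/228 ≈ 107.02, so AQI = 107.
PM2.5: row 158.168–231.499 (AQI 101–150). (150−101)·(169.467−158.168)/(231.499−158.168) + 101 = 49·11.299/73.331 + 101 ≈ 108.55 → 109.
Sub-indices: O₃→264, SO₂→148, CO→137, PM10→254, NO₂→107, PM2.5→109. Ranked high→low: 264, 254, 148, 137, 109, 107. Second-highest sub-index = 254.

254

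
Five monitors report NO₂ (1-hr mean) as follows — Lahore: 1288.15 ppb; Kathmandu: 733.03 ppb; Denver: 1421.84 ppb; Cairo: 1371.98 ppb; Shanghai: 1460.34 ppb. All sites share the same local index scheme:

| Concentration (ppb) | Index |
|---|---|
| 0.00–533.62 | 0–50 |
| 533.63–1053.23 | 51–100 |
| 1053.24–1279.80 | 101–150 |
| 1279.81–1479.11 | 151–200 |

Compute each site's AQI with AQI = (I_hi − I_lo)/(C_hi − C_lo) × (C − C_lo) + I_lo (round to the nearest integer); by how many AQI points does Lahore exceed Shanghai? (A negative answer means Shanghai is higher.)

Lahore: 1288.15 lies in 1279.81–1479.11, so I_lo=151, I_hi=200, C_lo=1279.81, C_hi=1479.11.
(200−151)/(1479.11−1279.81) × (1288.15−1279.81) + 151 = 49/199.30 × 8.34 + 151 ≈ 153.05 → 153.
Kathmandu 733.03: bracket 533.63–1053.23 → index 51–100; slope 49/519.60, offset 199.40.
AQI = 51 + 49/519.60·199.40 ≈ 69.80 ⇒ 70.
Denver: 1421.84 lies in 1279.81–1479.11, so I_lo=151, I_hi=200, C_lo=1279.81, C_hi=1479.11.
(200−151)/(1479.11−1279.81) × (1421.84−1279.81) + 151 = 49/199.30 × 142.03 + 151 ≈ 185.92 → 186.
Cairo: 1371.98 lies in 1279.81–1479.11, so I_lo=151, I_hi=200, C_lo=1279.81, C_hi=1479.11.
(200−151)/(1479.11−1279.81) × (1371.98−1279.81) + 151 = 49/199.30 × 92.17 + 151 ≈ 173.66 → 174.
Shanghai: 1460.34 ∈ [1279.81, 1479.11] ↔ index [151, 200].
151 + (1460.34−1279.81)·(200−151)/(1479.11−1279.81) = 151 + 180.53·49/199.30 ≈ 195.39, so AQI = 195.
AQIs: Lahore=153, Kathmandu=70, Denver=186, Cairo=174, Shanghai=195. Lahore (153) − Shanghai (195) = -42.

-42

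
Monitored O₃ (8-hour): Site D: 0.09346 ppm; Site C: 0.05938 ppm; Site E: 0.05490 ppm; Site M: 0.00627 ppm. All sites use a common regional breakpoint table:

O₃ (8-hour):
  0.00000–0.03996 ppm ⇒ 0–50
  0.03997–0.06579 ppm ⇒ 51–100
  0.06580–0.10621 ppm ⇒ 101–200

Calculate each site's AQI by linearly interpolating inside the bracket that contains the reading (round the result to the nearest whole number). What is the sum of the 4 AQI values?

344

Site D: row 0.06580–0.10621 (AQI 101–200). (200−101)·(0.09346−0.06580)/(0.10621−0.06580) + 101 = 99·0.02766/0.04041 + 101 ≈ 168.76 → 169.
Site C 0.05938: bracket 0.03997–0.06579 → index 51–100; slope 49/0.02582, offset 0.01941.
AQI = 51 + 49/0.02582·0.01941 ≈ 87.84 ⇒ 88.
Site E: 0.05490 lies in 0.03997–0.06579, so I_lo=51, I_hi=100, C_lo=0.03997, C_hi=0.06579.
(100−51)/(0.06579−0.03997) × (0.05490−0.03997) + 51 = 49/0.02582 × 0.01493 + 51 ≈ 79.33 → 79.
Site M: 0.00627 lies in 0.00000–0.03996, so I_lo=0, I_hi=50, C_lo=0.00000, C_hi=0.03996.
(50−0)/(0.03996−0.00000) × (0.00627−0.00000) + 0 = 50/0.03996 × 0.00627 + 0 ≈ 7.85 → 8.
AQIs: Site D=169, Site C=88, Site E=79, Site M=8. Sum = 169 + 88 + 79 + 8 = 344.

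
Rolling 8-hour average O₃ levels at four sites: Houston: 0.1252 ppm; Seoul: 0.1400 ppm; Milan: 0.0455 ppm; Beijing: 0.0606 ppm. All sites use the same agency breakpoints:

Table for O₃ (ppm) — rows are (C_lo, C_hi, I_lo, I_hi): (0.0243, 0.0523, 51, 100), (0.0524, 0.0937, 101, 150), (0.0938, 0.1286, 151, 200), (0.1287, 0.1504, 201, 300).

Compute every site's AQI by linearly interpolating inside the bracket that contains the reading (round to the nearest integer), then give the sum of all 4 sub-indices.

Houston: row 0.0938–0.1286 (AQI 151–200). (200−151)·(0.1252−0.0938)/(0.1286−0.0938) + 151 = 49·0.0314/0.0348 + 151 ≈ 195.21 → 195.
Seoul 0.1400: bracket 0.1287–0.1504 → index 201–300; slope 99/0.0217, offset 0.0113.
AQI = 201 + 99/0.0217·0.0113 ≈ 252.55 ⇒ 253.
Milan: 0.0455 lies in 0.0243–0.0523, so I_lo=51, I_hi=100, C_lo=0.0243, C_hi=0.0523.
(100−51)/(0.0523−0.0243) × (0.0455−0.0243) + 51 = 49/0.0280 × 0.0212 + 51 ≈ 88.10 → 88.
Beijing: 0.0606 lies in 0.0524–0.0937, so I_lo=101, I_hi=150, C_lo=0.0524, C_hi=0.0937.
(150−101)/(0.0937−0.0524) × (0.0606−0.0524) + 101 = 49/0.0413 × 0.0082 + 101 ≈ 110.73 → 111.
AQIs: Houston=195, Seoul=253, Milan=88, Beijing=111. Sum = 195 + 253 + 88 + 111 = 647.

647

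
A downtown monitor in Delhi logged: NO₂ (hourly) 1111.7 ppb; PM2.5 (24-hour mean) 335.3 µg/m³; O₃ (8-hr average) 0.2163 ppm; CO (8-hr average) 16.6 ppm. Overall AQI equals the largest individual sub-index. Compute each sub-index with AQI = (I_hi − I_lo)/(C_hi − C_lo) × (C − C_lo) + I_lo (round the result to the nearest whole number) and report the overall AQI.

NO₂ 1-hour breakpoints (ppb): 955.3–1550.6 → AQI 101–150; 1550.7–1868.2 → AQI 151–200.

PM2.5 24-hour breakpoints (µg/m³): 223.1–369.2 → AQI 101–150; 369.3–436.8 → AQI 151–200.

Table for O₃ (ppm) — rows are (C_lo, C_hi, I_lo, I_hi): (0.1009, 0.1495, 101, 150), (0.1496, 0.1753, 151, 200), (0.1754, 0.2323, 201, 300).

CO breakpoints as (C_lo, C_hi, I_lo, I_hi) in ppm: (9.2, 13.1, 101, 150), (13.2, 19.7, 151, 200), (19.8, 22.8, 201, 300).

NO₂: row 955.3–1550.6 (AQI 101–150). (150−101)·(1111.7−955.3)/(1550.6−955.3) + 101 = 49·156.4/595.3 + 101 ≈ 113.87 → 114.
PM2.5: 335.3 ∈ [223.1, 369.2] ↔ index [101, 150].
101 + (335.3−223.1)·(150−101)/(369.2−223.1) = 101 + 112.2·49/146.1 ≈ 138.63, so AQI = 139.
O₃ 0.2163: bracket 0.1754–0.2323 → index 201–300; slope 99/0.0569, offset 0.0409.
AQI = 201 + 99/0.0569·0.0409 ≈ 272.16 ⇒ 272.
CO 16.6: bracket 13.2–19.7 → index 151–200; slope 49/6.5, offset 3.4.
AQI = 151 + 49/6.5·3.4 ≈ 176.63 ⇒ 177.
Sub-indices: NO₂→114, PM2.5→139, O₃→272, CO→177. Overall AQI = max = 272; dominant pollutant is O₃.

272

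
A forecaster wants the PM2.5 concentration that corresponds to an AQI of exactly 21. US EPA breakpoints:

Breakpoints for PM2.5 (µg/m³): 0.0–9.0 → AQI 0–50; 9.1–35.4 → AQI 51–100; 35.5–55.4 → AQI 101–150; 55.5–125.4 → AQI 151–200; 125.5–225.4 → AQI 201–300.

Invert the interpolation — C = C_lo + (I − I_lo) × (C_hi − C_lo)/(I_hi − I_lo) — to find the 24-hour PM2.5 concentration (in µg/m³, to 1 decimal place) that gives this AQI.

3.8

AQI 21 lies in the 0–50 band, which corresponds to 0.0–9.0 µg/m³.
C = 0.0 + (21−0)×(9.0−0.0)/(50−0) = 0.0 + 21×9.0/50 ≈ 3.780 µg/m³ → 3.8 µg/m³ to 1 dp.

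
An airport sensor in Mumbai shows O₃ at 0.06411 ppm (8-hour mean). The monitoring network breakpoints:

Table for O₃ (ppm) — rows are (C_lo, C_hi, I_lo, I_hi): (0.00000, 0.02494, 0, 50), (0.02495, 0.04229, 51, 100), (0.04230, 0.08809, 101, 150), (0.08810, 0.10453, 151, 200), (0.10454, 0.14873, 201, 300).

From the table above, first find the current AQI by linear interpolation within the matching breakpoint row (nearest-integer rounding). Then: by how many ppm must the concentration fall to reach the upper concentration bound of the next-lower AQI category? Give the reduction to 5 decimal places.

O₃: 0.06411 lies in 0.04230–0.08809, so I_lo=101, I_hi=150, C_lo=0.04230, C_hi=0.08809.
(150−101)/(0.08809−0.04230) × (0.06411−0.04230) + 101 = 49/0.04579 × 0.02181 + 101 ≈ 124.34 → 124.
Current AQI 124 is in the Unhealthy for Sensitive Groups range (101–150). The next-lower category tops out at AQI 100, whose upper concentration bound is 0.04229 ppm.
Reduction needed = 0.06411 − 0.04229 = 0.02182 ppm.

0.02182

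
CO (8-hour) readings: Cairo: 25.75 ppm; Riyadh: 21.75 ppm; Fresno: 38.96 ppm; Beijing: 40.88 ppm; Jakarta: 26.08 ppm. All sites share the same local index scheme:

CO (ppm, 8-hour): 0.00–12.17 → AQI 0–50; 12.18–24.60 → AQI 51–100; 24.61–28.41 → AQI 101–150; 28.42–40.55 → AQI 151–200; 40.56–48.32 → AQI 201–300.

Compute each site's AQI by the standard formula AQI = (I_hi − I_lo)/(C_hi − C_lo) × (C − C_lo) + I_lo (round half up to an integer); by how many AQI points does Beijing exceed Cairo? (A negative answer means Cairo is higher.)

89

Cairo: 25.75 lies in 24.61–28.41, so I_lo=101, I_hi=150, C_lo=24.61, C_hi=28.41.
(150−101)/(28.41−24.61) × (25.75−24.61) + 101 = 49/3.80 × 1.14 + 101 ≈ 115.70 → 116.
Riyadh: 21.75 lies in 12.18–24.60, so I_lo=51, I_hi=100, C_lo=12.18, C_hi=24.60.
(100−51)/(24.60−12.18) × (21.75−12.18) + 51 = 49/12.42 × 9.57 + 51 ≈ 88.76 → 89.
Fresno: 38.96 ∈ [28.42, 40.55] ↔ index [151, 200].
151 + (38.96−28.42)·(200−151)/(40.55−28.42) = 151 + 10.54·49/12.13 ≈ 193.58, so AQI = 194.
Beijing 40.88: bracket 40.56–48.32 → index 201–300; slope 99/7.76, offset 0.32.
AQI = 201 + 99/7.76·0.32 ≈ 205.08 ⇒ 205.
Jakarta: 26.08 ∈ [24.61, 28.41] ↔ index [101, 150].
101 + (26.08−24.61)·(150−101)/(28.41−24.61) = 101 + 1.47·49/3.80 ≈ 119.96, so AQI = 120.
AQIs: Cairo=116, Riyadh=89, Fresno=194, Beijing=205, Jakarta=120. Beijing (205) − Cairo (116) = 89.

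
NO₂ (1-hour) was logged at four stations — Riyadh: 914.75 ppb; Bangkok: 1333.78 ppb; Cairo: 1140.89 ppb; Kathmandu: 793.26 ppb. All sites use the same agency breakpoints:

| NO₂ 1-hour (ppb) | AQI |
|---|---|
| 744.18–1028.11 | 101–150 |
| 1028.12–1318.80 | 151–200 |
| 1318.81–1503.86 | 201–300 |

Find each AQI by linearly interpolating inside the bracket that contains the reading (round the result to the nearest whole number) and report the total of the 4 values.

Riyadh: 914.75 ∈ [744.18, 1028.11] ↔ index [101, 150].
101 + (914.75−744.18)·(150−101)/(1028.11−744.18) = 101 + 170.57·49/283.93 ≈ 130.44, so AQI = 130.
Bangkok: 1333.78 ∈ [1318.81, 1503.86] ↔ index [201, 300].
201 + (1333.78−1318.81)·(300−201)/(1503.86−1318.81) = 201 + 14.97·99/185.05 ≈ 209.01, so AQI = 209.
Cairo: 1140.89 ∈ [1028.12, 1318.80] ↔ index [151, 200].
151 + (1140.89−1028.12)·(200−151)/(1318.80−1028.12) = 151 + 112.77·49/290.68 ≈ 170.01, so AQI = 170.
Kathmandu 793.26: bracket 744.18–1028.11 → index 101–150; slope 49/283.93, offset 49.08.
AQI = 101 + 49/283.93·49.08 ≈ 109.47 ⇒ 109.
AQIs: Riyadh=130, Bangkok=209, Cairo=170, Kathmandu=109. Sum = 130 + 209 + 170 + 109 = 618.

618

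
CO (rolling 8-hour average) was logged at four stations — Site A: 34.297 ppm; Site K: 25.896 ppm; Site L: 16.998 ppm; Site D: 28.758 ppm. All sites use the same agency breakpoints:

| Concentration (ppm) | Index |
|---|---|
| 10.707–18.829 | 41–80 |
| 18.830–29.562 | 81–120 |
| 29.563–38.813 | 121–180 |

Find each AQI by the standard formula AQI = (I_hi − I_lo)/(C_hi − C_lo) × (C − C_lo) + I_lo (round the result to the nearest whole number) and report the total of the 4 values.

446

Site A: 34.297 lies in 29.563–38.813, so I_lo=121, I_hi=180, C_lo=29.563, C_hi=38.813.
(180−121)/(38.813−29.563) × (34.297−29.563) + 121 = 59/9.250 × 4.734 + 121 ≈ 151.20 → 151.
Site K: row 18.830–29.562 (AQI 81–120). (120−81)·(25.896−18.830)/(29.562−18.830) + 81 = 39·7.066/10.732 + 81 ≈ 106.68 → 107.
Site L 16.998: bracket 10.707–18.829 → index 41–80; slope 39/8.122, offset 6.291.
AQI = 41 + 39/8.122·6.291 ≈ 71.21 ⇒ 71.
Site D: row 18.830–29.562 (AQI 81–120). (120−81)·(28.758−18.830)/(29.562−18.830) + 81 = 39·9.928/10.732 + 81 ≈ 117.08 → 117.
AQIs: Site A=151, Site K=107, Site L=71, Site D=117. Sum = 151 + 107 + 71 + 117 = 446.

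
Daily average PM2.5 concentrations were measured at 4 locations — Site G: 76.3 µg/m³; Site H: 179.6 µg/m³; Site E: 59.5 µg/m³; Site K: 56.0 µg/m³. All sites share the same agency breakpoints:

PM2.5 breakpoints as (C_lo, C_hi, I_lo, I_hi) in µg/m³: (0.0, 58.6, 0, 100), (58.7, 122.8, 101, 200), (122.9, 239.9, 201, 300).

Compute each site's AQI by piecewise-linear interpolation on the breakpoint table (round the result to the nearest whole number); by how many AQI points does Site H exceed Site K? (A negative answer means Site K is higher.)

Site G: 76.3 ∈ [58.7, 122.8] ↔ index [101, 200].
101 + (76.3−58.7)·(200−101)/(122.8−58.7) = 101 + 17.6·99/64.1 ≈ 128.18, so AQI = 128.
Site H: row 122.9–239.9 (AQI 201–300). (300−201)·(179.6−122.9)/(239.9−122.9) + 201 = 99·56.7/117.0 + 201 ≈ 248.98 → 249.
Site E: 59.5 ∈ [58.7, 122.8] ↔ index [101, 200].
101 + (59.5−58.7)·(200−101)/(122.8−58.7) = 101 + 0.8·99/64.1 ≈ 102.24, so AQI = 102.
Site K: row 0.0–58.6 (AQI 0–100). (100−0)·(56.0−0.0)/(58.6−0.0) + 0 = 100·56.0/58.6 + 0 ≈ 95.56 → 96.
AQIs: Site G=128, Site H=249, Site E=102, Site K=96. Site H (249) − Site K (96) = 153.

153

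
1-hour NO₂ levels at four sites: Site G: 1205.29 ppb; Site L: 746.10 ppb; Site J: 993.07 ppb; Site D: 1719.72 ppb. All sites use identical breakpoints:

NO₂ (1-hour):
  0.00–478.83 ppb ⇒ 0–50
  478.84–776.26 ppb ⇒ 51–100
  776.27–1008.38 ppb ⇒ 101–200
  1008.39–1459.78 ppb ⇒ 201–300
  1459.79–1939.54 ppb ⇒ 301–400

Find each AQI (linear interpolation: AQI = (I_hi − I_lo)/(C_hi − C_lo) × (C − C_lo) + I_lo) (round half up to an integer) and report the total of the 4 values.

887

Site G: row 1008.39–1459.78 (AQI 201–300). (300−201)·(1205.29−1008.39)/(1459.78−1008.39) + 201 = 99·196.90/451.39 + 201 ≈ 244.18 → 244.
Site L: 746.10 ∈ [478.84, 776.26] ↔ index [51, 100].
51 + (746.10−478.84)·(100−51)/(776.26−478.84) = 51 + 267.26·49/297.42 ≈ 95.03, so AQI = 95.
Site J: 993.07 ∈ [776.27, 1008.38] ↔ index [101, 200].
101 + (993.07−776.27)·(200−101)/(1008.38−776.27) = 101 + 216.80·99/232.11 ≈ 193.47, so AQI = 193.
Site D: 1719.72 lies in 1459.79–1939.54, so I_lo=301, I_hi=400, C_lo=1459.79, C_hi=1939.54.
(400−301)/(1939.54−1459.79) × (1719.72−1459.79) + 301 = 99/479.75 × 259.93 + 301 ≈ 354.64 → 355.
AQIs: Site G=244, Site L=95, Site J=193, Site D=355. Sum = 244 + 95 + 193 + 355 = 887.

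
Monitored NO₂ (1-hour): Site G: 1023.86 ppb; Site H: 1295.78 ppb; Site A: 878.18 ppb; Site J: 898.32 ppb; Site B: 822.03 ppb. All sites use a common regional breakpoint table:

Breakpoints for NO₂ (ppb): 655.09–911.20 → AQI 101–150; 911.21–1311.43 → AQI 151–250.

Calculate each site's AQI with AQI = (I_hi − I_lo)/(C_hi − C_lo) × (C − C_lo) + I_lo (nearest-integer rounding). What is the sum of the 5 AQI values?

Site G: 1023.86 lies in 911.21–1311.43, so I_lo=151, I_hi=250, C_lo=911.21, C_hi=1311.43.
(250−151)/(1311.43−911.21) × (1023.86−911.21) + 151 = 99/400.22 × 112.65 + 151 ≈ 178.87 → 179.
Site H: 1295.78 lies in 911.21–1311.43, so I_lo=151, I_hi=250, C_lo=911.21, C_hi=1311.43.
(250−151)/(1311.43−911.21) × (1295.78−911.21) + 151 = 99/400.22 × 384.57 + 151 ≈ 246.13 → 246.
Site A: row 655.09–911.20 (AQI 101–150). (150−101)·(878.18−655.09)/(911.20−655.09) + 101 = 49·223.09/256.11 + 101 ≈ 143.68 → 144.
Site J: 898.32 lies in 655.09–911.20, so I_lo=101, I_hi=150, C_lo=655.09, C_hi=911.20.
(150−101)/(911.20−655.09) × (898.32−655.09) + 101 = 49/256.11 × 243.23 + 101 ≈ 147.54 → 148.
Site B: row 655.09–911.20 (AQI 101–150). (150−101)·(822.03−655.09)/(911.20−655.09) + 101 = 49·166.94/256.11 + 101 ≈ 132.94 → 133.
AQIs: Site G=179, Site H=246, Site A=144, Site J=148, Site B=133. Sum = 179 + 246 + 144 + 148 + 133 = 850.

850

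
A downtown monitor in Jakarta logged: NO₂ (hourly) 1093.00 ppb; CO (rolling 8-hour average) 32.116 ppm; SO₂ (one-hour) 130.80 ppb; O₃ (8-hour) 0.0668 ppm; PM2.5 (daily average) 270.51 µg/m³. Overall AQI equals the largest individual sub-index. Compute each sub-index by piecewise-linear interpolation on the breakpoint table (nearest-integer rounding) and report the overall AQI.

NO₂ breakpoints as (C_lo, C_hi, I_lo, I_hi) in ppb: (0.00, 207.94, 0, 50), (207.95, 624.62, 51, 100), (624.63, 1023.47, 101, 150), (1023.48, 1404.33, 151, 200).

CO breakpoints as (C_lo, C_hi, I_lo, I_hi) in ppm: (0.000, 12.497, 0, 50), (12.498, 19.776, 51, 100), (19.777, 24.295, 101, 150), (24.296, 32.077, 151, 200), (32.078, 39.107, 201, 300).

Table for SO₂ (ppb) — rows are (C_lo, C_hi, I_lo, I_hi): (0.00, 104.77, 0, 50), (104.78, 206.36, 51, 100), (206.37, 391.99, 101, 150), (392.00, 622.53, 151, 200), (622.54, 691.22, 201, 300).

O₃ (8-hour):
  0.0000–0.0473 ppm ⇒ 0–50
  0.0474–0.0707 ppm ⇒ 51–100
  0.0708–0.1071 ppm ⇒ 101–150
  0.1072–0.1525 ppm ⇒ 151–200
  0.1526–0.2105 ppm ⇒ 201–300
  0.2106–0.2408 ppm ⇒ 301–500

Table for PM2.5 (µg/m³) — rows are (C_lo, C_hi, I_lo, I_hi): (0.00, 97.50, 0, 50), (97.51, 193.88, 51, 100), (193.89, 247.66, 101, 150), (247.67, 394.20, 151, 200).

NO₂: row 1023.48–1404.33 (AQI 151–200). (200−151)·(1093.00−1023.48)/(1404.33−1023.48) + 151 = 49·69.52/380.85 + 151 ≈ 159.94 → 160.
CO: 32.116 ∈ [32.078, 39.107] ↔ index [201, 300].
201 + (32.116−32.078)·(300−201)/(39.107−32.078) = 201 + 0.038·99/7.029 ≈ 201.54, so AQI = 202.
SO₂ 130.80: bracket 104.78–206.36 → index 51–100; slope 49/101.58, offset 26.02.
AQI = 51 + 49/101.58·26.02 ≈ 63.55 ⇒ 64.
O₃: row 0.0474–0.0707 (AQI 51–100). (100−51)·(0.0668−0.0474)/(0.0707−0.0474) + 51 = 49·0.0194/0.0233 + 51 ≈ 91.80 → 92.
PM2.5: 270.51 ∈ [247.67, 394.20] ↔ index [151, 200].
151 + (270.51−247.67)·(200−151)/(394.20−247.67) = 151 + 22.84·49/146.53 ≈ 158.64, so AQI = 159.
Sub-indices: NO₂→160, CO→202, SO₂→64, O₃→92, PM2.5→159. Overall AQI = max = 202; dominant pollutant is CO.

202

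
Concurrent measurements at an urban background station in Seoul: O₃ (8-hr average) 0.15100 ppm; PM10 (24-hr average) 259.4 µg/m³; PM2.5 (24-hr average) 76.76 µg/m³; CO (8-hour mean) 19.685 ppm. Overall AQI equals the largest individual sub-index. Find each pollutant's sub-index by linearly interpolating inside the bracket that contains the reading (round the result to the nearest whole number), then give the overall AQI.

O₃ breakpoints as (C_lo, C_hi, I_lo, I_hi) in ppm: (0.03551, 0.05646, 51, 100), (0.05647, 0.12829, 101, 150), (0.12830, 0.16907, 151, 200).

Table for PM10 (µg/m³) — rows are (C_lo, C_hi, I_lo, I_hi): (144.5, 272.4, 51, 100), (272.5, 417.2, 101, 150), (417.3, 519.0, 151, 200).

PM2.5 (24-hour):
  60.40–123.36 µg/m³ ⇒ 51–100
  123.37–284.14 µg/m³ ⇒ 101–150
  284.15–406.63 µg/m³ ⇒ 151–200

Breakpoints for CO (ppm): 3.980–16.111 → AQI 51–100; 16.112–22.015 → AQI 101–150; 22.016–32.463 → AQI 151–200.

O₃: row 0.12830–0.16907 (AQI 151–200). (200−151)·(0.15100−0.12830)/(0.16907−0.12830) + 151 = 49·0.02270/0.04077 + 151 ≈ 178.28 → 178.
PM10: 259.4 lies in 144.5–272.4, so I_lo=51, I_hi=100, C_lo=144.5, C_hi=272.4.
(100−51)/(272.4−144.5) × (259.4−144.5) + 51 = 49/127.9 × 114.9 + 51 ≈ 95.02 → 95.
PM2.5: 76.76 lies in 60.40–123.36, so I_lo=51, I_hi=100, C_lo=60.40, C_hi=123.36.
(100−51)/(123.36−60.40) × (76.76−60.40) + 51 = 49/62.96 × 16.36 + 51 ≈ 63.73 → 64.
CO 19.685: bracket 16.112–22.015 → index 101–150; slope 49/5.903, offset 3.573.
AQI = 101 + 49/5.903·3.573 ≈ 130.66 ⇒ 131.
Sub-indices: O₃→178, PM10→95, PM2.5→64, CO→131. Overall AQI = max = 178; dominant pollutant is O₃.

178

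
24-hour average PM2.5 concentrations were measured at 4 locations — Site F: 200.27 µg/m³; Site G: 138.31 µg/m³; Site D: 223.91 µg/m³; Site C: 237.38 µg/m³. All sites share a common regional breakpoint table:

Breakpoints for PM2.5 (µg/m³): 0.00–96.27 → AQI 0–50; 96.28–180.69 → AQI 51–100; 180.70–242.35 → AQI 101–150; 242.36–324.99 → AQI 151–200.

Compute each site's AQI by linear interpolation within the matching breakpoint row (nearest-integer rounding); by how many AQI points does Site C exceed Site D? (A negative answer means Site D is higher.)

11

Site F: 200.27 ∈ [180.70, 242.35] ↔ index [101, 150].
101 + (200.27−180.70)·(150−101)/(242.35−180.70) = 101 + 19.57·49/61.65 ≈ 116.55, so AQI = 117.
Site G: 138.31 lies in 96.28–180.69, so I_lo=51, I_hi=100, C_lo=96.28, C_hi=180.69.
(100−51)/(180.69−96.28) × (138.31−96.28) + 51 = 49/84.41 × 42.03 + 51 ≈ 75.40 → 75.
Site D: row 180.70–242.35 (AQI 101–150). (150−101)·(223.91−180.70)/(242.35−180.70) + 101 = 49·43.21/61.65 + 101 ≈ 135.34 → 135.
Site C: row 180.70–242.35 (AQI 101–150). (150−101)·(237.38−180.70)/(242.35−180.70) + 101 = 49·56.68/61.65 + 101 ≈ 146.05 → 146.
AQIs: Site F=117, Site G=75, Site D=135, Site C=146. Site C (146) − Site D (135) = 11.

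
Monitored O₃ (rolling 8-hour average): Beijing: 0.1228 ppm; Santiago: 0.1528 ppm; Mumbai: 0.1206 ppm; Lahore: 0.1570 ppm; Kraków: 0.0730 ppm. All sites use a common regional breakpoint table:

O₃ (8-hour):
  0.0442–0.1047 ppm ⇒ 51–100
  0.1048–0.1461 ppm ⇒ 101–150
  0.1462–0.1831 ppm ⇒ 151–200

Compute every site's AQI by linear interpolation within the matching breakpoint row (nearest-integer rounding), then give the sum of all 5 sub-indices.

Beijing: row 0.1048–0.1461 (AQI 101–150). (150−101)·(0.1228−0.1048)/(0.1461−0.1048) + 101 = 49·0.0180/0.0413 + 101 ≈ 122.36 → 122.
Santiago 0.1528: bracket 0.1462–0.1831 → index 151–200; slope 49/0.0369, offset 0.0066.
AQI = 151 + 49/0.0369·0.0066 ≈ 159.76 ⇒ 160.
Mumbai: row 0.1048–0.1461 (AQI 101–150). (150−101)·(0.1206−0.1048)/(0.1461−0.1048) + 101 = 49·0.0158/0.0413 + 101 ≈ 119.75 → 120.
Lahore: 0.1570 lies in 0.1462–0.1831, so I_lo=151, I_hi=200, C_lo=0.1462, C_hi=0.1831.
(200−151)/(0.1831−0.1462) × (0.1570−0.1462) + 151 = 49/0.0369 × 0.0108 + 151 ≈ 165.34 → 165.
Kraków: row 0.0442–0.1047 (AQI 51–100). (100−51)·(0.0730−0.0442)/(0.1047−0.0442) + 51 = 49·0.0288/0.0605 + 51 ≈ 74.33 → 74.
AQIs: Beijing=122, Santiago=160, Mumbai=120, Lahore=165, Kraków=74. Sum = 122 + 160 + 120 + 165 + 74 = 641.

641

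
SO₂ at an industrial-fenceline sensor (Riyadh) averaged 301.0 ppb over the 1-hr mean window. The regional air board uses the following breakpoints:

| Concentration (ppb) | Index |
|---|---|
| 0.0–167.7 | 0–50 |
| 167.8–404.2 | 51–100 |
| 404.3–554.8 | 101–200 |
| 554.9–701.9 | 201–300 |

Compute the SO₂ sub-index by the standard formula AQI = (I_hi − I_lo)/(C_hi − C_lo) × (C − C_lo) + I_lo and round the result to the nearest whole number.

SO₂: 301.0 ∈ [167.8, 404.2] ↔ index [51, 100].
51 + (301.0−167.8)·(100−51)/(404.2−167.8) = 51 + 133.2·49/236.4 ≈ 78.61, so AQI = 79.

79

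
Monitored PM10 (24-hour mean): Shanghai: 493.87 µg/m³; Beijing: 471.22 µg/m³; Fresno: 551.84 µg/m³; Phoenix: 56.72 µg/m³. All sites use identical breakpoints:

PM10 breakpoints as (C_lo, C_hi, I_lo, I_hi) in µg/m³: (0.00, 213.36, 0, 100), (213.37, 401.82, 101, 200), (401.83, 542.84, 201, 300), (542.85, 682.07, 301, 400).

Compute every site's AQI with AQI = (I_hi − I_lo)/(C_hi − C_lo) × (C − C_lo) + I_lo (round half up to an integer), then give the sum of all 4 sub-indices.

Shanghai: 493.87 ∈ [401.83, 542.84] ↔ index [201, 300].
201 + (493.87−401.83)·(300−201)/(542.84−401.83) = 201 + 92.04·99/141.01 ≈ 265.62, so AQI = 266.
Beijing: 471.22 ∈ [401.83, 542.84] ↔ index [201, 300].
201 + (471.22−401.83)·(300−201)/(542.84−401.83) = 201 + 69.39·99/141.01 ≈ 249.72, so AQI = 250.
Fresno: row 542.85–682.07 (AQI 301–400). (400−301)·(551.84−542.85)/(682.07−542.85) + 301 = 99·8.99/139.22 + 301 ≈ 307.39 → 307.
Phoenix 56.72: bracket 0.00–213.36 → index 0–100; slope 100/213.36, offset 56.72.
AQI = 0 + 100/213.36·56.72 ≈ 26.58 ⇒ 27.
AQIs: Shanghai=266, Beijing=250, Fresno=307, Phoenix=27. Sum = 266 + 250 + 307 + 27 = 850.

850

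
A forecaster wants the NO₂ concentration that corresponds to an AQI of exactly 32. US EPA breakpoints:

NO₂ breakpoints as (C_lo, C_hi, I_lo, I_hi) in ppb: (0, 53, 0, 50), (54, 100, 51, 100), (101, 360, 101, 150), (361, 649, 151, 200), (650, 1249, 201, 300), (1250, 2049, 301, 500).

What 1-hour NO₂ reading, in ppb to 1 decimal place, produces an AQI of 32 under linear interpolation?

AQI 32 lies in the 0–50 band, which corresponds to 0–53 ppb.
C = 0 + (32−0)×(53−0)/(50−0) = 0 + 32×53/50 ≈ 33.920 ppb → 33.9 ppb to 1 dp.

33.9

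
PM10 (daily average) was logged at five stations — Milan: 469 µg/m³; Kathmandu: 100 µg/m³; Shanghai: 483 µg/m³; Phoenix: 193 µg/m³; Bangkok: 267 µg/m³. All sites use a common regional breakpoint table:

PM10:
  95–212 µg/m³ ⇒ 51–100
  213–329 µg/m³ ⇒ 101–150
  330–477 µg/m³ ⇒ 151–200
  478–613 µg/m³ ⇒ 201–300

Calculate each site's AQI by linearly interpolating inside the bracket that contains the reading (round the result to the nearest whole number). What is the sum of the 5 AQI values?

671

Milan: 469 ∈ [330, 477] ↔ index [151, 200].
151 + (469−330)·(200−151)/(477−330) = 151 + 139·49/147 ≈ 197.33, so AQI = 197.
Kathmandu: 100 ∈ [95, 212] ↔ index [51, 100].
51 + (100−95)·(100−51)/(212−95) = 51 + 5·49/117 ≈ 53.09, so AQI = 53.
Shanghai: 483 lies in 478–613, so I_lo=201, I_hi=300, C_lo=478, C_hi=613.
(300−201)/(613−478) × (483−478) + 201 = 99/135 × 5 + 201 ≈ 204.67 → 205.
Phoenix 193: bracket 95–212 → index 51–100; slope 49/117, offset 98.
AQI = 51 + 49/117·98 ≈ 92.04 ⇒ 92.
Bangkok: row 213–329 (AQI 101–150). (150−101)·(267−213)/(329−213) + 101 = 49·54/116 + 101 ≈ 123.81 → 124.
AQIs: Milan=197, Kathmandu=53, Shanghai=205, Phoenix=92, Bangkok=124. Sum = 197 + 53 + 205 + 92 + 124 = 671.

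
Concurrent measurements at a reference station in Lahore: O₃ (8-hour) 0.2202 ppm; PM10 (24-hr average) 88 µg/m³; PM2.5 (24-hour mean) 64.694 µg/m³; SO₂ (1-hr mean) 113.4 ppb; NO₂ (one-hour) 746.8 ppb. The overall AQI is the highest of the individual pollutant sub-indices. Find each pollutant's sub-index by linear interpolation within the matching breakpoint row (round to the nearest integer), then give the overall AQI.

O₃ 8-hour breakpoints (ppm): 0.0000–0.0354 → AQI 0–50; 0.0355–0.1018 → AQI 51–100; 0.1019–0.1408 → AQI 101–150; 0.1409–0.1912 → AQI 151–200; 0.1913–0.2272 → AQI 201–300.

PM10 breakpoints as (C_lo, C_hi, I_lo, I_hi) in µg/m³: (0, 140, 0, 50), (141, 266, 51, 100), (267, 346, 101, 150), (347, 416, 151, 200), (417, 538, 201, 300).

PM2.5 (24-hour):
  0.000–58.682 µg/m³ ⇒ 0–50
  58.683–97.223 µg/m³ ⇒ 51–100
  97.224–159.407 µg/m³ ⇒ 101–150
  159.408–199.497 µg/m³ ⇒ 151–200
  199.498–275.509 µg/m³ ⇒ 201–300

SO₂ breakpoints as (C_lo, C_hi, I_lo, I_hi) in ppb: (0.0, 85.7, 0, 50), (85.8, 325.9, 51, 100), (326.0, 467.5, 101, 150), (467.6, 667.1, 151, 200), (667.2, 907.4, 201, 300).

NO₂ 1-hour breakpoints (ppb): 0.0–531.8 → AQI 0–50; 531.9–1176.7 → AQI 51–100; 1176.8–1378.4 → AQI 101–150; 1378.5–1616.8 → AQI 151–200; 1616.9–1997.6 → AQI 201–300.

O₃: 0.2202 lies in 0.1913–0.2272, so I_lo=201, I_hi=300, C_lo=0.1913, C_hi=0.2272.
(300−201)/(0.2272−0.1913) × (0.2202−0.1913) + 201 = 99/0.0359 × 0.0289 + 201 ≈ 280.70 → 281.
PM10: 88 ∈ [0, 140] ↔ index [0, 50].
0 + (88−0)·(50−0)/(140−0) = 0 + 88·50/140 ≈ 31.43, so AQI = 31.
PM2.5: 64.694 ∈ [58.683, 97.223] ↔ index [51, 100].
51 + (64.694−58.683)·(100−51)/(97.223−58.683) = 51 + 6.011·49/38.540 ≈ 58.64, so AQI = 59.
SO₂: row 85.8–325.9 (AQI 51–100). (100−51)·(113.4−85.8)/(325.9−85.8) + 51 = 49·27.6/240.1 + 51 ≈ 56.63 → 57.
NO₂ 746.8: bracket 531.9–1176.7 → index 51–100; slope 49/644.8, offset 214.9.
AQI = 51 + 49/644.8·214.9 ≈ 67.33 ⇒ 67.
Sub-indices: O₃→281, PM10→31, PM2.5→59, SO₂→57, NO₂→67. Overall AQI = max = 281; dominant pollutant is O₃.
AQI 281: Very Unhealthy.

281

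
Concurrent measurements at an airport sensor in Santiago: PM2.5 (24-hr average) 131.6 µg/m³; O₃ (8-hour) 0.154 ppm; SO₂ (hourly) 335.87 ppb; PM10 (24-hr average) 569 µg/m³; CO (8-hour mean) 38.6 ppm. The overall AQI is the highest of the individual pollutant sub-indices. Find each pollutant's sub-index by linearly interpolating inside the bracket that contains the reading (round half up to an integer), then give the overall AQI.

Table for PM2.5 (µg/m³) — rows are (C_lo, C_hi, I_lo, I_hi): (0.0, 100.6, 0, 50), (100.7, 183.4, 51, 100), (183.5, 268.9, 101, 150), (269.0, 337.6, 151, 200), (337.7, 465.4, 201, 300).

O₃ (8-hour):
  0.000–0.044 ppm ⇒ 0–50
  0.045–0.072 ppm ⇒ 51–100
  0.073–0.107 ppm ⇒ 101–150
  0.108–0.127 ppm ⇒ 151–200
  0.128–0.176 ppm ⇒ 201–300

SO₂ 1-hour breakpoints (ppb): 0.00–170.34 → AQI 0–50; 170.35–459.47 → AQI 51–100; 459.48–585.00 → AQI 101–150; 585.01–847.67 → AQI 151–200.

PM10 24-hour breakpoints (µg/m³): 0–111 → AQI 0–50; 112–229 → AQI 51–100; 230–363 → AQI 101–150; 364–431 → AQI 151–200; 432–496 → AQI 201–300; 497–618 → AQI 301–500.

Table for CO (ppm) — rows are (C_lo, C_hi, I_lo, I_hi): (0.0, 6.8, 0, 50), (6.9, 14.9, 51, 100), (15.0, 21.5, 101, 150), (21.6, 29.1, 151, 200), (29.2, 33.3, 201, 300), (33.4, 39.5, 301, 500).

PM2.5 131.6: bracket 100.7–183.4 → index 51–100; slope 49/82.7, offset 30.9.
AQI = 51 + 49/82.7·30.9 ≈ 69.31 ⇒ 69.
O₃: 0.154 ∈ [0.128, 0.176] ↔ index [201, 300].
201 + (0.154−0.128)·(300−201)/(0.176−0.128) = 201 + 0.026·99/0.048 ≈ 254.63, so AQI = 255.
SO₂: 335.87 ∈ [170.35, 459.47] ↔ index [51, 100].
51 + (335.87−170.35)·(100−51)/(459.47−170.35) = 51 + 165.52·49/289.12 ≈ 79.05, so AQI = 79.
PM10: row 497–618 (AQI 301–500). (500−301)·(569−497)/(618−497) + 301 = 199·72/121 + 301 ≈ 419.41 → 419.
CO: row 33.4–39.5 (AQI 301–500). (500−301)·(38.6−33.4)/(39.5−33.4) + 301 = 199·5.2/6.1 + 301 ≈ 470.64 → 471.
Sub-indices: PM2.5→69, O₃→255, SO₂→79, PM10→419, CO→471. Overall AQI = max = 471; dominant pollutant is CO.
AQI 471: Hazardous.

471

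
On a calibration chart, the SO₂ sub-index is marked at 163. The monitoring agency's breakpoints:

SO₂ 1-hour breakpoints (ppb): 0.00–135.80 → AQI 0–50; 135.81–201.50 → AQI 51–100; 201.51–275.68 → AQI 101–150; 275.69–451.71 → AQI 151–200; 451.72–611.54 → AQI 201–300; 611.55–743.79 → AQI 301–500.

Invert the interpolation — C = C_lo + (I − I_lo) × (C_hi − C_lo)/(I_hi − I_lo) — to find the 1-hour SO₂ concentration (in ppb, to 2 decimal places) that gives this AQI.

AQI 163 lies in the 151–200 band, which corresponds to 275.69–451.71 ppb.
C = 275.69 + (163−151)×(451.71−275.69)/(200−151) = 275.69 + 12×176.02/49 ≈ 318.7969 ppb → 318.80 ppb to 2 dp.

318.80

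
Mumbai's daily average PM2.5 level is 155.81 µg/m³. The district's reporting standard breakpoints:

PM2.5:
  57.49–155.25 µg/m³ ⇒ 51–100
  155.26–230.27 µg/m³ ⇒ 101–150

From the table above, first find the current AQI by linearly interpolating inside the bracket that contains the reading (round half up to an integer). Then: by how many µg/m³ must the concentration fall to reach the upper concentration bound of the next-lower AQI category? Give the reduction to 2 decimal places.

PM2.5: row 155.26–230.27 (AQI 101–150). (150−101)·(155.81−155.26)/(230.27−155.26) + 101 = 49·0.55/75.01 + 101 ≈ 101.36 → 101.
Current AQI 101 is in the Unhealthy for Sensitive Groups range (101–150). The next-lower category tops out at AQI 100, whose upper concentration bound is 155.25 µg/m³.
Reduction needed = 155.81 − 155.25 = 0.56 µg/m³.

0.56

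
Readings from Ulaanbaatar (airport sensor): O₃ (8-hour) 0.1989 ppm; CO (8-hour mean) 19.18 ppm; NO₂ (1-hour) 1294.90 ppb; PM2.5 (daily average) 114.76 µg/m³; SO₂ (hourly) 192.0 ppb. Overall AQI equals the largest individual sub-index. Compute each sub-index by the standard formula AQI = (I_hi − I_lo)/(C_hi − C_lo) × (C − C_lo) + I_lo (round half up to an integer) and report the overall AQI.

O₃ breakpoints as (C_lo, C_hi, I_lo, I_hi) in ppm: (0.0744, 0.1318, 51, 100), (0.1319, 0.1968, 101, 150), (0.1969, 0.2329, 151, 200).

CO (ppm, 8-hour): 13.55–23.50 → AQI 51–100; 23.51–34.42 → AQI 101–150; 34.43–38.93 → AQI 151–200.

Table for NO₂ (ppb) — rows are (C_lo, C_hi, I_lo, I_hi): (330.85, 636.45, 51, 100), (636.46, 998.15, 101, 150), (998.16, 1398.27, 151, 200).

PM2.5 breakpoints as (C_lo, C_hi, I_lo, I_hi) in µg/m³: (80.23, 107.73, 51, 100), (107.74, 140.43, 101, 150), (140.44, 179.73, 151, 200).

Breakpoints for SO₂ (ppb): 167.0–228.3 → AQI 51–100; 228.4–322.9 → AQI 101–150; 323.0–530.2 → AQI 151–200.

187

O₃: 0.1989 lies in 0.1969–0.2329, so I_lo=151, I_hi=200, C_lo=0.1969, C_hi=0.2329.
(200−151)/(0.2329−0.1969) × (0.1989−0.1969) + 151 = 49/0.0360 × 0.0020 + 151 ≈ 153.72 → 154.
CO: 19.18 lies in 13.55–23.50, so I_lo=51, I_hi=100, C_lo=13.55, C_hi=23.50.
(100−51)/(23.50−13.55) × (19.18−13.55) + 51 = 49/9.95 × 5.63 + 51 ≈ 78.73 → 79.
NO₂: 1294.90 ∈ [998.16, 1398.27] ↔ index [151, 200].
151 + (1294.90−998.16)·(200−151)/(1398.27−998.16) = 151 + 296.74·49/400.11 ≈ 187.34, so AQI = 187.
PM2.5: row 107.74–140.43 (AQI 101–150). (150−101)·(114.76−107.74)/(140.43−107.74) + 101 = 49·7.02/32.69 + 101 ≈ 111.52 → 112.
SO₂ 192.0: bracket 167.0–228.3 → index 51–100; slope 49/61.3, offset 25.0.
AQI = 51 + 49/61.3·25.0 ≈ 70.98 ⇒ 71.
Sub-indices: O₃→154, CO→79, NO₂→187, PM2.5→112, SO₂→71. Overall AQI = max = 187; dominant pollutant is NO₂.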